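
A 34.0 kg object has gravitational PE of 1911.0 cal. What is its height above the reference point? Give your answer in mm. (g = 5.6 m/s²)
PE = mgh → h = PE/(mg) = 7996 J / (34 kg × 5.6 m/s²) = 41.99 m = 41990.0 mm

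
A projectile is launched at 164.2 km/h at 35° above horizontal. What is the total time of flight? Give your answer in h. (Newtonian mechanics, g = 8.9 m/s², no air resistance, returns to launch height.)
T = 2v₀sin(θ)/g (with unit conversion) = 0.001633 h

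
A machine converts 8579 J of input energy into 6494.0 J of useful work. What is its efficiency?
η = W_out/W_in = 6494.0/8579 = 0.757 = 75.7%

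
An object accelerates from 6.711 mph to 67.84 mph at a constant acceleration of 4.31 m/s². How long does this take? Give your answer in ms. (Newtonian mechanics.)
t = (v - v₀)/a (with unit conversion) = 6340.0 ms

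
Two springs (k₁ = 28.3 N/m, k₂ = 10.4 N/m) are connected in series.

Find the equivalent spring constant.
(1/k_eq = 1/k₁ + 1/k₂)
1/k_eq = 1/28.3 + 1/10.4 = 0.13149; k_eq = 7.605 N/m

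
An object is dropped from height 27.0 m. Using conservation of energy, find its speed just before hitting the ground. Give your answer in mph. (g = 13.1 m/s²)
mgh = ½mv² → v = √(2gh) = √(2×13.1×27) = 26.6 m/s = 59.5 mph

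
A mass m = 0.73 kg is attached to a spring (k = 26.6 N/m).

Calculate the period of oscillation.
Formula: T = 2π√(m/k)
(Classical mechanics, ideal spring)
T = 2π√(m/k) = 2π√(0.73/26.6) = 1.041 s; f = 1/T = 0.9607 Hz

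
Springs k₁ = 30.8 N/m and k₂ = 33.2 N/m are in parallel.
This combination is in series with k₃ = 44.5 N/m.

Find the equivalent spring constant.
k₁₂ = k₁ + k₂ = 64 N/m (parallel)
1/k_eq = 1/k₁₂ + 1/k₃ → k_eq = 26.25 N/m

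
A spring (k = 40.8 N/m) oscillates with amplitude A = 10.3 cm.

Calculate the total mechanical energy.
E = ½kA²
E = ½kA² = ½×40.8×(0.103)² = 0.2164 J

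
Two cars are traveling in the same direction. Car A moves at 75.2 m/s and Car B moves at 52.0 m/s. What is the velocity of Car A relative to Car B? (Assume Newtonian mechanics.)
v_rel = v_A - v_B = 75.2 - 52.0 = 23.2 m/s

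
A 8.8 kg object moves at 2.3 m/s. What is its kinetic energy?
KE = ½mv² = ½×8.8×2.3² = 23.276 J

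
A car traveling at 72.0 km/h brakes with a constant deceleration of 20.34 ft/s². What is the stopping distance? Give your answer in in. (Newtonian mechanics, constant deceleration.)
d = v₀² / (2a) (with unit conversion) = 1270.0 in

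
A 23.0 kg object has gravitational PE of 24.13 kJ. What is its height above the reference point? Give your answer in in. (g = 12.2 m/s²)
PE = mgh → h = PE/(mg) = 2.413e+04 J / (23 kg × 12.2 m/s²) = 85.99 m = 3386.0 in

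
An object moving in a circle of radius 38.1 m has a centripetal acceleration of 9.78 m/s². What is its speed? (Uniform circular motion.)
v = √(a_c × r) = √(9.78 × 38.1) = 19.3 m/s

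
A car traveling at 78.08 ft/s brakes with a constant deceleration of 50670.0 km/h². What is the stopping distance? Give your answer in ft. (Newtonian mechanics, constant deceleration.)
d = v₀² / (2a) (with unit conversion) = 237.6 ft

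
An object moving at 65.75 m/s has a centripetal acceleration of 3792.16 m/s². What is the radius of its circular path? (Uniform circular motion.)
r = v²/a_c = 65.75²/3792.16 = 1.14 m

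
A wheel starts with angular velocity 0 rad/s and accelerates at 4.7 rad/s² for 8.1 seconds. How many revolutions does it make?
θ = ω₀t + ½αt² = 0×8.1 + ½×4.7×8.1² = 154.18 rad
Revolutions = θ/(2π) = 154.18/(2π) = 24.54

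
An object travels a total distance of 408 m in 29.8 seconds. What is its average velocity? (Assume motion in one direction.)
v_avg = Δd / Δt = 408 / 29.8 = 13.69 m/s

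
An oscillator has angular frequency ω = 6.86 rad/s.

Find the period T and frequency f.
T = 2π/ω = 2π/6.86 = 0.9159 s; f = ω/2π = 1.092 Hz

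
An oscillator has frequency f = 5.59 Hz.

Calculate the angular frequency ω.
ω = 2πf = 2π×5.59 = 35.12 rad/s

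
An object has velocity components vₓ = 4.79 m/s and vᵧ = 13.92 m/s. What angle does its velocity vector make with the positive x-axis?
θ = arctan(vᵧ/vₓ) = arctan(13.92/4.79) = 71.01°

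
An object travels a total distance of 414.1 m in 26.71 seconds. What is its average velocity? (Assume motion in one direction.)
v_avg = Δd / Δt = 414.1 / 26.71 = 15.5 m/s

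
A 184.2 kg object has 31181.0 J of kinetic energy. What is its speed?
KE = ½mv² → v = √(2KE/m) = √(2×31181.0/184.2) = 18.4 m/s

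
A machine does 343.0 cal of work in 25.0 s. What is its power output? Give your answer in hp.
P = W/t = 1435 J / 25 s = 57.4 W = 0.07698 hp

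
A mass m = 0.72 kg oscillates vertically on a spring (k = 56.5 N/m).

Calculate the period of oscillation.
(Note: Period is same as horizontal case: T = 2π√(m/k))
T = 2π√(m/k) = 2π√(0.72/56.5) = 0.7093 s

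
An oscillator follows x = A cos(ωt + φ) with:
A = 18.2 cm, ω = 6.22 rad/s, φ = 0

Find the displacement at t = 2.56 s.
x = A cos(ωt + φ) = 18.2×cos(6.22×2.56 + 0) = -17.78 cm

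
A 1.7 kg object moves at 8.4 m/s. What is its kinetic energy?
KE = ½mv² = ½×1.7×8.4² = 59.976 J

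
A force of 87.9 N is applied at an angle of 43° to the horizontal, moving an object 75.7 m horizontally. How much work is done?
W = Fd cosθ = 87.9×75.7×cos(43°) = 4866.4 J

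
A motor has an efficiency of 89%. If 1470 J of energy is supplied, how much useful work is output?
W_out = η × W_in = 0.89 × 1470 = 1308.3 J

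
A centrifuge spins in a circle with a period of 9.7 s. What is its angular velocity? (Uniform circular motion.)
ω = 2π/T = 2π/9.7 = 0.6478 rad/s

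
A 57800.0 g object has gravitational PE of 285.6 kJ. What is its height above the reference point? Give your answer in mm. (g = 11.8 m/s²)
PE = mgh → h = PE/(mg) = 2.856e+05 J / (57.8 kg × 11.8 m/s²) = 418.7 m = 418700.0 mm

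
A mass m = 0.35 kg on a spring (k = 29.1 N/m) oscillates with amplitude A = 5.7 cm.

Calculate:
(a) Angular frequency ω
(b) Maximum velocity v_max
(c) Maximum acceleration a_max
ω = √(k/m) = √(29.1/0.35) = 9.118 rad/s
v_max = ωA = 9.118×0.057 = 0.5197 m/s
a_max = ω²A = 9.118²×0.057 = 4.739 m/s²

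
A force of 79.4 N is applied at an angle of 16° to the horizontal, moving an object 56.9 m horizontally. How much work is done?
W = Fd cosθ = 79.4×56.9×cos(16°) = 4342.8 J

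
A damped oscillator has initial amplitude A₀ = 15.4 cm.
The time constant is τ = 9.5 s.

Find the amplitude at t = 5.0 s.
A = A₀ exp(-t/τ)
A = A₀ exp(−t/τ) = 15.4×exp(−5.0/9.5) = 9.098 cm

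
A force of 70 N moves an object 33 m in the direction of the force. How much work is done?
W = Fd = 70×33 = 2310.0 J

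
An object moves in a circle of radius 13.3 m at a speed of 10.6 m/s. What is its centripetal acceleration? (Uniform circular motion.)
a_c = v²/r = 10.6²/13.3 = 112.36/13.3 = 8.45 m/s²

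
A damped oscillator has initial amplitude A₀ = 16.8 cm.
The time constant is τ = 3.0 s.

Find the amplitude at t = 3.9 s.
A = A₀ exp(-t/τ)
A = A₀ exp(−t/τ) = 16.8×exp(−3.9/3.0) = 4.579 cm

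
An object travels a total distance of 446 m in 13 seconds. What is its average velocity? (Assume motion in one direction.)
v_avg = Δd / Δt = 446 / 13 = 34.31 m/s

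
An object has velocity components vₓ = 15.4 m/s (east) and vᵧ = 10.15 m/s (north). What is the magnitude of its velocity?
|v| = √(vₓ² + vᵧ²) = √(15.4² + 10.15²) = √(340.183) = 18.44 m/s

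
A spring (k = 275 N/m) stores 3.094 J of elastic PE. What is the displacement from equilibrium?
PE = ½kx² → x = √(2PE/k) = √(2×3.094/275) = 0.15 m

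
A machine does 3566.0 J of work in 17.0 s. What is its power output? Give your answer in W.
P = W/t = 3566 J / 17 s = 209.8 W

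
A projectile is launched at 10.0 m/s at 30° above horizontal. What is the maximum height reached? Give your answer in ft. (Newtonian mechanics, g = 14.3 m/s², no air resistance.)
H = v₀²sin²(θ)/(2g) (with unit conversion) = 2.868 ft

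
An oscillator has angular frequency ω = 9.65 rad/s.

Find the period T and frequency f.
T = 2π/ω = 2π/9.65 = 0.6511 s; f = ω/2π = 1.536 Hz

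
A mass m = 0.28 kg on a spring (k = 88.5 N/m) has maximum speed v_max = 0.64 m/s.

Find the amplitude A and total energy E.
½mv²_max = ½kA² → A = v_max√(m/k) = 0.64×√(0.28/88.5) = 0.036 m = 3.6 cm
E = ½mv²_max = ½×0.28×0.64² = 0.05734 J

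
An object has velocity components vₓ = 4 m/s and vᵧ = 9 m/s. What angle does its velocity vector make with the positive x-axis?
θ = arctan(vᵧ/vₓ) = arctan(9/4) = 66.04°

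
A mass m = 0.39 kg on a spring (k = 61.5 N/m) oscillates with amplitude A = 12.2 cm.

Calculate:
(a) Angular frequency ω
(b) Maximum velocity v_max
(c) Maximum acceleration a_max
ω = √(k/m) = √(61.5/0.39) = 12.56 rad/s
v_max = ωA = 12.56×0.122 = 1.532 m/s
a_max = ω²A = 12.56²×0.122 = 19.24 m/s²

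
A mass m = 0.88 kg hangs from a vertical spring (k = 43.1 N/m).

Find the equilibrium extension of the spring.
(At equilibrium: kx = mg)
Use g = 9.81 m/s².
x_eq = mg/k = 0.88×9.81/43.1 = 0.2003 m = 20.03 cm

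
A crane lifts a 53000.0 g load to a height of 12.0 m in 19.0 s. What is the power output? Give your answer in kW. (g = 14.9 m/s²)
W = mgh = 53×14.9×12 = 9476 J
P = W/t = 9476/19 = 498.8 W = 0.4988 kW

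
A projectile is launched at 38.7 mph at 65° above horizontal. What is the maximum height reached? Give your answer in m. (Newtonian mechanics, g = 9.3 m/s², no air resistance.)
H = v₀²sin²(θ)/(2g) (with unit conversion) = 13.22 m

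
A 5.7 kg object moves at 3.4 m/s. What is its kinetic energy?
KE = ½mv² = ½×5.7×3.4² = 32.946 J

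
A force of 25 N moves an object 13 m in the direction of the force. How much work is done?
W = Fd = 25×13 = 325.0 J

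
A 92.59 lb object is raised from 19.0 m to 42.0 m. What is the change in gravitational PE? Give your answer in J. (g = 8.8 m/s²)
ΔPE = mg(h₂ − h₁) = 42 kg × 8.8 m/s² × (42 − 19) m = 8500 J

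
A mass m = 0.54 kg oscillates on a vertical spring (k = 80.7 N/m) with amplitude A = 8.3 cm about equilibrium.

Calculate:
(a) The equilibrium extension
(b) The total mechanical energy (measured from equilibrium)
x_eq = mg/k = 0.54×9.81/80.7 = 0.06564 m = 6.564 cm
E = ½kA² = ½×80.7×(0.083)² = 0.278 J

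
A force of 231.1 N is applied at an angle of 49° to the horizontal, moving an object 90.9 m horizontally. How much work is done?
W = Fd cosθ = 231.1×90.9×cos(49°) = 13782.0 J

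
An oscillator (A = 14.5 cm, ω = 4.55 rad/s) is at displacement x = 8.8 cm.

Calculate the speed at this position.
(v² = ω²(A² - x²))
v = ω√(A² − x²) = 4.55×√(0.145² − 0.088²) = 0.5244 m/s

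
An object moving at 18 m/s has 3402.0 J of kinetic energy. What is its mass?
KE = ½mv² → m = 2KE/v² = 2×3402.0/18² = 21.0 kg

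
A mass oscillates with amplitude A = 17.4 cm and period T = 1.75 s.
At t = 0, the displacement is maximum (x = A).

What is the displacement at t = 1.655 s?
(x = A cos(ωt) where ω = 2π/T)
ω = 2π/T = 2π/1.75 = 3.59 rad/s
x = A cos(ωt) = 17.4×cos(3.59×1.655) = 16.4 cm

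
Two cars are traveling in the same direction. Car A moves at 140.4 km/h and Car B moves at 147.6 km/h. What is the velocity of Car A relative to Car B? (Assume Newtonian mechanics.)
v_rel = v_A - v_B = 140.4 - 147.6 = -7.2 km/h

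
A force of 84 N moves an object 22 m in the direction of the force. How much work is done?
W = Fd = 84×22 = 1848.0 J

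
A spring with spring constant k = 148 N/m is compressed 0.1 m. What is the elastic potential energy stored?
PE = ½kx² = ½×148×0.1² = 0.74 J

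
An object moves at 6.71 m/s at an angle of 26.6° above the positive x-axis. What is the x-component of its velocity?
vₓ = v cos(θ) = 6.71 × cos(26.6°) = 6.0 m/s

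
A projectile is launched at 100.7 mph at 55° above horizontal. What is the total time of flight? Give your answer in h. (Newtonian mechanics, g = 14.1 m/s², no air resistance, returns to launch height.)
T = 2v₀sin(θ)/g (with unit conversion) = 0.001453 h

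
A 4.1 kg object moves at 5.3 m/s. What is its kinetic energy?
KE = ½mv² = ½×4.1×5.3² = 57.5845 J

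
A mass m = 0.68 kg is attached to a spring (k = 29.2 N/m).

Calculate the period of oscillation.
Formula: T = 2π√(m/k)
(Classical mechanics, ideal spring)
T = 2π√(m/k) = 2π√(0.68/29.2) = 0.9588 s; f = 1/T = 1.043 Hz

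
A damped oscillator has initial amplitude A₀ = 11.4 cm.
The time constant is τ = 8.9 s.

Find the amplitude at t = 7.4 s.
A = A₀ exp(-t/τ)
A = A₀ exp(−t/τ) = 11.4×exp(−7.4/8.9) = 4.964 cm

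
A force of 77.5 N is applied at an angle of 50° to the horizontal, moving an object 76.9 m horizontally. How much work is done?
W = Fd cosθ = 77.5×76.9×cos(50°) = 3830.9 J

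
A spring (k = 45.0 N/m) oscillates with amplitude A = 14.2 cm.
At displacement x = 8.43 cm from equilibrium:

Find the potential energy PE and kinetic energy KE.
E_total = ½kA² = ½×45.0×(0.142)² = 0.4537 J
PE = ½kx² = ½×45.0×(0.0843)² = 0.1599 J
KE = E_total − PE = 0.2938 J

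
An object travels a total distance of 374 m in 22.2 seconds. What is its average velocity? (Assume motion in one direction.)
v_avg = Δd / Δt = 374 / 22.2 = 16.85 m/s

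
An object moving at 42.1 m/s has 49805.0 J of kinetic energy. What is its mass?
KE = ½mv² → m = 2KE/v² = 2×49805.0/42.1² = 56.2 kg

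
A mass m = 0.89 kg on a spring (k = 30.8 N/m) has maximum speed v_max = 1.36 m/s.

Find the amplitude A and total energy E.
½mv²_max = ½kA² → A = v_max√(m/k) = 1.36×√(0.89/30.8) = 0.2312 m = 23.12 cm
E = ½mv²_max = ½×0.89×1.36² = 0.8231 J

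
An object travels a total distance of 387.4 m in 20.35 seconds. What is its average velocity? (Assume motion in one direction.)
v_avg = Δd / Δt = 387.4 / 20.35 = 19.04 m/s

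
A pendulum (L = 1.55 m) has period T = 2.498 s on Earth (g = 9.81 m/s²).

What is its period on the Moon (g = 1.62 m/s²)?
T = 2π√(L/g), so T_moon/T_earth = √(g_earth/g_moon)
T_moon = 2π√(1.55/1.62) = 6.146 s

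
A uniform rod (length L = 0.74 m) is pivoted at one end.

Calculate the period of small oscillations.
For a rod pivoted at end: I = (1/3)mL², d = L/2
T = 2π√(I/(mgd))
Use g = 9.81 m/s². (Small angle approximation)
I/m = (1/3)L² = 0.1825 m²; d = L/2 = 0.37 m
T = 2π√(I/(mgd)) = 2π√(0.1825/(9.81×0.37)) = 1.409 s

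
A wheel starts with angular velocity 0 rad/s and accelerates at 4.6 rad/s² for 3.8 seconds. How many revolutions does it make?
θ = ω₀t + ½αt² = 0×3.8 + ½×4.6×3.8² = 33.21 rad
Revolutions = θ/(2π) = 33.21/(2π) = 5.29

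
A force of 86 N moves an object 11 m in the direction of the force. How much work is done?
W = Fd = 86×11 = 946.0 J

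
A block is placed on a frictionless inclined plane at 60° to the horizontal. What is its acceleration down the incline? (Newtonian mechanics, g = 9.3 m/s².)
a = g sin(θ) = 9.3 × sin(60°) = 9.3 × 0.866 = 8.05 m/s²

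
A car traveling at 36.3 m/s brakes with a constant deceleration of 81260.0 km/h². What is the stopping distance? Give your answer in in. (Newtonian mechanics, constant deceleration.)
d = v₀² / (2a) (with unit conversion) = 4137.0 in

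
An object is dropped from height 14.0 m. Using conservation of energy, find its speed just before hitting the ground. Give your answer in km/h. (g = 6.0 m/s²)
mgh = ½mv² → v = √(2gh) = √(2×6.0×14) = 12.96 m/s = 46.66 km/h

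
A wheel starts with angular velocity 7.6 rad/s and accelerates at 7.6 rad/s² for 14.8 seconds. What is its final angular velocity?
ω = ω₀ + αt = 7.6 + 7.6 × 14.8 = 120.08 rad/s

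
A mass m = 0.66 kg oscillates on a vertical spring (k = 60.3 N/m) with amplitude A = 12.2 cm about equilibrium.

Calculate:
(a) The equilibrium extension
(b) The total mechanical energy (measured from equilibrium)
x_eq = mg/k = 0.66×9.81/60.3 = 0.1074 m = 10.74 cm
E = ½kA² = ½×60.3×(0.122)² = 0.4488 J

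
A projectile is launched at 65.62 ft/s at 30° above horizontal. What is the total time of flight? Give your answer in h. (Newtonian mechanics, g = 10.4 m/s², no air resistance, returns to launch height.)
T = 2v₀sin(θ)/g (with unit conversion) = 0.0005342 h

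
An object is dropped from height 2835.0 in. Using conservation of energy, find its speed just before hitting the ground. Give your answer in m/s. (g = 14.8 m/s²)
mgh = ½mv² → v = √(2gh) = √(2×14.8×72.01) = 46.17 m/s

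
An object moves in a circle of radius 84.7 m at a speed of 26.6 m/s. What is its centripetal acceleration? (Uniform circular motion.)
a_c = v²/r = 26.6²/84.7 = 707.56/84.7 = 8.35 m/s²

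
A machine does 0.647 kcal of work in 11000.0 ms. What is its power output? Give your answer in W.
P = W/t = 2707 J / 11 s = 246.1 W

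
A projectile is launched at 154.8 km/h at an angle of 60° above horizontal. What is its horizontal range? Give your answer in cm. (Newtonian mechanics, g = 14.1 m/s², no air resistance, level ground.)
R = v₀² sin(2θ) / g (with unit conversion) = 11360.0 cm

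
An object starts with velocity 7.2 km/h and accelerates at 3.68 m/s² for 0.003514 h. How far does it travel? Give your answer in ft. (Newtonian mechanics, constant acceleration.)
d = v₀t + ½at² (with unit conversion) = 1049.0 ft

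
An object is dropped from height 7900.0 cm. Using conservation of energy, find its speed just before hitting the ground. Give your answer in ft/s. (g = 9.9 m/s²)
mgh = ½mv² → v = √(2gh) = √(2×9.9×79) = 39.55 m/s = 129.8 ft/s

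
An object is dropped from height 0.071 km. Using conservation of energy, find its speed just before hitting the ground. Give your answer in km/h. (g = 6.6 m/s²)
mgh = ½mv² → v = √(2gh) = √(2×6.6×71) = 30.61 m/s = 110.2 km/h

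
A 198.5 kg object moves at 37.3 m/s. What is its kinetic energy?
KE = ½mv² = ½×198.5×37.3² = 138085.5 J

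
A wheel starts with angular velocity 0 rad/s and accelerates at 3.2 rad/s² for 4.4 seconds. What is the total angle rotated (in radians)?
θ = ω₀t + ½αt² = 0×4.4 + ½×3.2×4.4² = 30.98 rad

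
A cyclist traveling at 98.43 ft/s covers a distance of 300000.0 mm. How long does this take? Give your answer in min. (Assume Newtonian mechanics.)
t = d/v (with unit conversion) = 0.1667 min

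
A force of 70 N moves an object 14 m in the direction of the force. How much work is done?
W = Fd = 70×14 = 980.0 J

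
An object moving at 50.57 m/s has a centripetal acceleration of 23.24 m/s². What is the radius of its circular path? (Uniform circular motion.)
r = v²/a_c = 50.57²/23.24 = 110.04 m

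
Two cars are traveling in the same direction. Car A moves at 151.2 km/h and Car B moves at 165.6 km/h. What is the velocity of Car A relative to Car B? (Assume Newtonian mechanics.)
v_rel = v_A - v_B = 151.2 - 165.6 = -14.4 km/h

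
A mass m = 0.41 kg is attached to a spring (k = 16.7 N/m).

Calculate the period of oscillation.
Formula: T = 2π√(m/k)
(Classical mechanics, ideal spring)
T = 2π√(m/k) = 2π√(0.41/16.7) = 0.9845 s; f = 1/T = 1.016 Hz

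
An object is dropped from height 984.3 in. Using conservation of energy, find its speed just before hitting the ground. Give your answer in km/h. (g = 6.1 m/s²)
mgh = ½mv² → v = √(2gh) = √(2×6.1×25) = 17.46 m/s = 62.87 km/h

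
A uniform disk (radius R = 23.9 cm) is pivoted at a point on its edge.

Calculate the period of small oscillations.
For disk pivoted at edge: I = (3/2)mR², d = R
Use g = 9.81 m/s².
I/m = (3/2)R² = 0.08568 m²; d = R = 0.239 m
T = 2π√((3/2)R²/(gR)) = 2π√(3R/(2g)) = 1.201 s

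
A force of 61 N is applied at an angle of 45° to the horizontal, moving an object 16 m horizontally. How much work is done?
W = Fd cosθ = 61×16×cos(45°) = 690.14 J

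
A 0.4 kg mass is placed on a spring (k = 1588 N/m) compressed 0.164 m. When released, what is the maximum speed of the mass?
½kx² = ½mv² → v = x√(k/m) = 0.164×√(1588/0.4) = 10.33 m/s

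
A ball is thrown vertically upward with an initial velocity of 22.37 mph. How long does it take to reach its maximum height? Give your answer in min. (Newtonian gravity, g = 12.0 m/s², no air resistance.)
t_up = v₀/g (with unit conversion) = 0.01389 min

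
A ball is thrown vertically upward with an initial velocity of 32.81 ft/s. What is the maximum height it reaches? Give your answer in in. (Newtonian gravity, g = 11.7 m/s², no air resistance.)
h_max = v₀²/(2g) (with unit conversion) = 168.3 in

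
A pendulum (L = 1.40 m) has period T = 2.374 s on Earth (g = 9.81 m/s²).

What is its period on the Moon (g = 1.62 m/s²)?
T = 2π√(L/g), so T_moon/T_earth = √(g_earth/g_moon)
T_moon = 2π√(1.4/1.62) = 5.841 s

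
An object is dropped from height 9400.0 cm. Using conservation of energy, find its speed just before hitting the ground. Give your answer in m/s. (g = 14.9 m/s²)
mgh = ½mv² → v = √(2gh) = √(2×14.9×94) = 52.93 m/s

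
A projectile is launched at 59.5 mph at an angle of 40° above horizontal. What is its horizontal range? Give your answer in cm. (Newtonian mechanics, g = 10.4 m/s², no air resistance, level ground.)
R = v₀² sin(2θ) / g (with unit conversion) = 6700.0 cm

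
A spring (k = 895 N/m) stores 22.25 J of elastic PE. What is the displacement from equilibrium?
PE = ½kx² → x = √(2PE/k) = √(2×22.25/895) = 0.223 m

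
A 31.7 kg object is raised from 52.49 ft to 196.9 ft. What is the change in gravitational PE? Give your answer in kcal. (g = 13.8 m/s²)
ΔPE = mg(h₂ − h₁) = 31.7 kg × 13.8 m/s² × (60.02 − 16) m = 1.926e+04 J = 4.602 kcal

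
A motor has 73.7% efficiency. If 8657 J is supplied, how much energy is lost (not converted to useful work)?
W_out = η × W_in = 0.737×8657 = 6380.2 J
W_lost = W_in − W_out = 8657 − 6380.2 = 2276.8 J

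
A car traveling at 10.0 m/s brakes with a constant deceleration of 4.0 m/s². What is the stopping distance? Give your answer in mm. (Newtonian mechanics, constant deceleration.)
d = v₀² / (2a) (with unit conversion) = 12500.0 mm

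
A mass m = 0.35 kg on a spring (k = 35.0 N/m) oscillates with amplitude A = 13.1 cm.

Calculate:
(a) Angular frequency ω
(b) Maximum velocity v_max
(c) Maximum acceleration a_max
ω = √(k/m) = √(35.0/0.35) = 10 rad/s
v_max = ωA = 10×0.131 = 1.31 m/s
a_max = ω²A = 10²×0.131 = 13.1 m/s²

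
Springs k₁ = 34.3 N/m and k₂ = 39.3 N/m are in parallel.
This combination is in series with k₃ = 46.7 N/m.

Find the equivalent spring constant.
k₁₂ = k₁ + k₂ = 73.6 N/m (parallel)
1/k_eq = 1/k₁₂ + 1/k₃ → k_eq = 28.57 N/m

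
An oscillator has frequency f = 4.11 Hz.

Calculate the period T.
T = 1/f = 1/4.11 = 0.2433 s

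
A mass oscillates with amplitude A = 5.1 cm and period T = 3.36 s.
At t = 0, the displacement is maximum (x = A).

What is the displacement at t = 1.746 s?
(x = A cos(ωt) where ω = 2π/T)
ω = 2π/T = 2π/3.36 = 1.87 rad/s
x = A cos(ωt) = 5.1×cos(1.87×1.746) = -5.061 cm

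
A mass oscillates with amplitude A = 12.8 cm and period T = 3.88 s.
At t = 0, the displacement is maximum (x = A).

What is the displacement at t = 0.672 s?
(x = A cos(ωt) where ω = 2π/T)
ω = 2π/T = 2π/3.88 = 1.619 rad/s
x = A cos(ωt) = 12.8×cos(1.619×0.672) = 5.94 cm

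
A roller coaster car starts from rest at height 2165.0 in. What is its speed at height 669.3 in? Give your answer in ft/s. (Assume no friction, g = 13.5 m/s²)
mgh₁ = ½mv₂² + mgh₂ → v₂ = √(2g(h₁−h₂)) = √(2×13.5×(54.99−17)) = 32.03 m/s = 105.1 ft/s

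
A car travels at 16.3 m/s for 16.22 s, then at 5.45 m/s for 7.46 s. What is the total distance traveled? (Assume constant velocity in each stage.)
d₁ = v₁t₁ = 16.3 × 16.22 = 264.386 m
d₂ = v₂t₂ = 5.45 × 7.46 = 40.657 m
d_total = 264.386 + 40.657 = 305.04 m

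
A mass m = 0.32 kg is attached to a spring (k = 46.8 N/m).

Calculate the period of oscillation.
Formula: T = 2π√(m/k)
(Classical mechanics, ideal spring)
T = 2π√(m/k) = 2π√(0.32/46.8) = 0.5196 s; f = 1/T = 1.925 Hz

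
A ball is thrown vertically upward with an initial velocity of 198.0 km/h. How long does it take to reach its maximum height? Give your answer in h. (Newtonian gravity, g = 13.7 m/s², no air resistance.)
t_up = v₀/g (with unit conversion) = 0.001115 h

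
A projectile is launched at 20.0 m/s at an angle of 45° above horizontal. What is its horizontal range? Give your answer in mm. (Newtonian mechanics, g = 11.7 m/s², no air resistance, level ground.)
R = v₀² sin(2θ) / g (with unit conversion) = 34190.0 mm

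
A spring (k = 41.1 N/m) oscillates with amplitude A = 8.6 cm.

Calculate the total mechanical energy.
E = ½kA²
E = ½kA² = ½×41.1×(0.086)² = 0.152 J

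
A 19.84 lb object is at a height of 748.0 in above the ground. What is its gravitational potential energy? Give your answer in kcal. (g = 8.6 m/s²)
PE = mgh = 8.999 kg × 8.6 m/s² × 19 m = 1470 J = 0.3514 kcal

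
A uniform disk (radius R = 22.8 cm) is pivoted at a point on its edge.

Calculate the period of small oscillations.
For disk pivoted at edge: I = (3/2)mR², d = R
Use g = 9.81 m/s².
I/m = (3/2)R² = 0.07798 m²; d = R = 0.228 m
T = 2π√((3/2)R²/(gR)) = 2π√(3R/(2g)) = 1.173 s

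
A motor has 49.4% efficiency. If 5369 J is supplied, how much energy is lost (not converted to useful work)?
W_out = η × W_in = 0.494×5369 = 2652.3 J
W_lost = W_in − W_out = 5369 − 2652.3 = 2716.7 J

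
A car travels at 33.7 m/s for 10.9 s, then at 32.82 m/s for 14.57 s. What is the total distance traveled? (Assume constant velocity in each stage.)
d₁ = v₁t₁ = 33.7 × 10.9 = 367.33 m
d₂ = v₂t₂ = 32.82 × 14.57 = 478.187 m
d_total = 367.33 + 478.187 = 845.52 m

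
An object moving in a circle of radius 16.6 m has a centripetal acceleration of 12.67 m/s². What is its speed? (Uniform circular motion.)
v = √(a_c × r) = √(12.67 × 16.6) = 14.5 m/s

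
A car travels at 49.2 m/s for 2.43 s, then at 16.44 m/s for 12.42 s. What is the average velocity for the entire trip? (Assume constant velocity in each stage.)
d₁ = v₁t₁ = 49.2 × 2.43 = 119.556 m
d₂ = v₂t₂ = 16.44 × 12.42 = 204.185 m
d_total = 323.74 m, t_total = 14.85 s
v_avg = d_total/t_total = 323.74/14.85 = 21.8 m/s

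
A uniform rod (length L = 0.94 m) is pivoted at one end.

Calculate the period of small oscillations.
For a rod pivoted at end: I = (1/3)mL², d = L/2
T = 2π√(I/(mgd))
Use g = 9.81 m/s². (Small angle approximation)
I/m = (1/3)L² = 0.2945 m²; d = L/2 = 0.47 m
T = 2π√(I/(mgd)) = 2π√(0.2945/(9.81×0.47)) = 1.588 s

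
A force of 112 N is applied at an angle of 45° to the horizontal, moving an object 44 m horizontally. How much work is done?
W = Fd cosθ = 112×44×cos(45°) = 3484.6 J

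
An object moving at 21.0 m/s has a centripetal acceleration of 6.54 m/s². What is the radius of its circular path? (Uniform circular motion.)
r = v²/a_c = 21.0²/6.54 = 67.43 m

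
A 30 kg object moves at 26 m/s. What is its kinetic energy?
KE = ½mv² = ½×30×26² = 10140.0 J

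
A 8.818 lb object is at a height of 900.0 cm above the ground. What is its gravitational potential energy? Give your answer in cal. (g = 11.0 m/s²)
PE = mgh = 4 kg × 11.0 m/s² × 9 m = 396 J = 94.64 cal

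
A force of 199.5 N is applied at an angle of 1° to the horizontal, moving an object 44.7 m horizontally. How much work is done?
W = Fd cosθ = 199.5×44.7×cos(1°) = 8916.3 J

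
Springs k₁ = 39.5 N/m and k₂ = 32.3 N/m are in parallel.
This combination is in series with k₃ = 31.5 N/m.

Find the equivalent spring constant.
k₁₂ = k₁ + k₂ = 71.8 N/m (parallel)
1/k_eq = 1/k₁₂ + 1/k₃ → k_eq = 21.89 N/m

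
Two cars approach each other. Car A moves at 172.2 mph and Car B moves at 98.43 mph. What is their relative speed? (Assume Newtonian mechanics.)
v_rel = v_A + v_B = 172.2 + 98.43 = 270.6 mph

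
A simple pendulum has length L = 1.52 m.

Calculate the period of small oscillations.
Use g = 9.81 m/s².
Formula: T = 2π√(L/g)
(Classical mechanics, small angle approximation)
T = 2π√(L/g) = 2π√(1.52/9.81) = 2.473 s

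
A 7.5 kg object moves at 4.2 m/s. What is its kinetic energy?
KE = ½mv² = ½×7.5×4.2² = 66.15 J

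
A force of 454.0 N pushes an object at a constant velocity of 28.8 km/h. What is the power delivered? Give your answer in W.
P = Fv = 454 N × 8 m/s = 3632 W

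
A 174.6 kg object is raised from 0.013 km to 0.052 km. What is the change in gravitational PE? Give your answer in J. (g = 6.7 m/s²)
ΔPE = mg(h₂ − h₁) = 174.6 kg × 6.7 m/s² × (52 − 13) m = 4.562e+04 J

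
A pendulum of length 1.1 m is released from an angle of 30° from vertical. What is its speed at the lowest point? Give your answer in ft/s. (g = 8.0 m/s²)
h = L(1 − cosθ) = 1.1×(1 − cos30°) = 0.1474 m
v = √(2gh) = √(2×8.0×0.1474) = 1.536 m/s = 5.038 ft/s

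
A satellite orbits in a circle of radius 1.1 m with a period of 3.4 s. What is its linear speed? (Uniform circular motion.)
v = 2πr/T = 2π×1.1/3.4 = 2.03 m/s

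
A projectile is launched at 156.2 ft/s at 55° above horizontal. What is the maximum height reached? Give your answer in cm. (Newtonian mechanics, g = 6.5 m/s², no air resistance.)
H = v₀²sin²(θ)/(2g) (with unit conversion) = 11700.0 cm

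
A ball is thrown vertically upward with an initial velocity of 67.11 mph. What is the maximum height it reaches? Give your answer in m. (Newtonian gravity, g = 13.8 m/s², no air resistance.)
h_max = v₀²/(2g) (with unit conversion) = 32.61 m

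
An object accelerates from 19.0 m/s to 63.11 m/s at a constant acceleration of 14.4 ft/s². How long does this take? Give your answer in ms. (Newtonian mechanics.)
t = (v - v₀)/a (with unit conversion) = 10050.0 ms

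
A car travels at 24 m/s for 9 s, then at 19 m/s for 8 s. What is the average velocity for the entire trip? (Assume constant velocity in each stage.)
d₁ = v₁t₁ = 24 × 9 = 216 m
d₂ = v₂t₂ = 19 × 8 = 152 m
d_total = 368 m, t_total = 17 s
v_avg = d_total/t_total = 368/17 = 21.65 m/s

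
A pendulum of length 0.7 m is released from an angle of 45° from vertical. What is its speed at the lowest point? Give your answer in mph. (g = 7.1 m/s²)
h = L(1 − cosθ) = 0.7×(1 − cos45°) = 0.205 m
v = √(2gh) = √(2×7.1×0.205) = 1.706 m/s = 3.817 mph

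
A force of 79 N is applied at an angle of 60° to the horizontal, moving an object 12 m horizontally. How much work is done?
W = Fd cosθ = 79×12×cos(60°) = 474.0 J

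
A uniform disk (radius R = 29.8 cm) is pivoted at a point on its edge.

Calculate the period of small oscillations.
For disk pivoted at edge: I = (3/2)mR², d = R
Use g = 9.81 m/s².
I/m = (3/2)R² = 0.1332 m²; d = R = 0.298 m
T = 2π√((3/2)R²/(gR)) = 2π√(3R/(2g)) = 1.341 s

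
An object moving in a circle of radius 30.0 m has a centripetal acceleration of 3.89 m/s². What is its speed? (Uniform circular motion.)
v = √(a_c × r) = √(3.89 × 30.0) = 10.8 m/s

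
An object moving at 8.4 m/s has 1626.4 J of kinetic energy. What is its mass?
KE = ½mv² → m = 2KE/v² = 2×1626.4/8.4² = 46.1 kg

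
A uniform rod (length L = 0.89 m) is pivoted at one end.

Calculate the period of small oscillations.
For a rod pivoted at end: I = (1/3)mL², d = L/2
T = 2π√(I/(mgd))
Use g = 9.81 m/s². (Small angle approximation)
I/m = (1/3)L² = 0.264 m²; d = L/2 = 0.445 m
T = 2π√(I/(mgd)) = 2π√(0.264/(9.81×0.445)) = 1.545 s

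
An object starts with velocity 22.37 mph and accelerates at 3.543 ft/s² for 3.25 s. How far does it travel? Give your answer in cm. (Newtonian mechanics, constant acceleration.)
d = v₀t + ½at² (with unit conversion) = 3820.0 cm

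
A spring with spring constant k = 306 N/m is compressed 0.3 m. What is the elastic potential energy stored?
PE = ½kx² = ½×306×0.3² = 13.77 J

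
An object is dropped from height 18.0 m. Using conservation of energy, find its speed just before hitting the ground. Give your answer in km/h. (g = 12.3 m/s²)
mgh = ½mv² → v = √(2gh) = √(2×12.3×18) = 21.04 m/s = 75.75 km/h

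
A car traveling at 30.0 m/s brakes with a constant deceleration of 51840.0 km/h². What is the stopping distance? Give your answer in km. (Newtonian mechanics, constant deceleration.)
d = v₀² / (2a) (with unit conversion) = 0.1125 km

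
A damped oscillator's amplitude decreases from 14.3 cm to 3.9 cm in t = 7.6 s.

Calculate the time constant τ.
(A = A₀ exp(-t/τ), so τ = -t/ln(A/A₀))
A/A₀ = 3.9/14.3 = 0.2727; ln(A/A₀) = -1.299
τ = −t/ln(A/A₀) = −7.6/-1.299 = 5.849 s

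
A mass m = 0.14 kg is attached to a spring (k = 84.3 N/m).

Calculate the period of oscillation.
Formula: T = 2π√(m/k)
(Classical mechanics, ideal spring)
T = 2π√(m/k) = 2π√(0.14/84.3) = 0.2561 s; f = 1/T = 3.905 Hz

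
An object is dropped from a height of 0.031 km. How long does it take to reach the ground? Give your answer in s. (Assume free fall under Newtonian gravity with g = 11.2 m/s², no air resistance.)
t = √(2h/g) (with unit conversion) = 2.353 s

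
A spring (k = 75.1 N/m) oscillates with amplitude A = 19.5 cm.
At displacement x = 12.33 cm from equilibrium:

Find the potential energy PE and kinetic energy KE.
E_total = ½kA² = ½×75.1×(0.195)² = 1.428 J
PE = ½kx² = ½×75.1×(0.1233)² = 0.5709 J
KE = E_total − PE = 0.857 J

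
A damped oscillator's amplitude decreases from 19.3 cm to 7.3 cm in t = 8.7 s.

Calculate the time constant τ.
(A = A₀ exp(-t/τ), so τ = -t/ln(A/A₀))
A/A₀ = 7.3/19.3 = 0.3782; ln(A/A₀) = -0.9722
τ = −t/ln(A/A₀) = −8.7/-0.9722 = 8.948 s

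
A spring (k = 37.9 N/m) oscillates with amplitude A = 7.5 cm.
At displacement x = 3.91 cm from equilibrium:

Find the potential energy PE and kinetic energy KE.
E_total = ½kA² = ½×37.9×(0.075)² = 0.1066 J
PE = ½kx² = ½×37.9×(0.0391)² = 0.02897 J
KE = E_total − PE = 0.07762 J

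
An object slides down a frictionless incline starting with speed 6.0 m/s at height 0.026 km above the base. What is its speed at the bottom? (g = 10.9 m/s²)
½mv₀² + mgh = ½mv² → v = √(v₀² + 2gh) = √(6² + 2×10.9×26) = 24.55 m/s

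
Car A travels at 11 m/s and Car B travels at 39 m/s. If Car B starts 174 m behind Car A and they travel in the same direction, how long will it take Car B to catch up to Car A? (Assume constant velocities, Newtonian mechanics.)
Relative speed: v_rel = 39 - 11 = 28 m/s
Time to catch: t = d₀/v_rel = 174/28 = 6.21 s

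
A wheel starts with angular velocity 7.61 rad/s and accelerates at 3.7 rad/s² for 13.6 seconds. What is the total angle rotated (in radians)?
θ = ω₀t + ½αt² = 7.61×13.6 + ½×3.7×13.6² = 445.67 rad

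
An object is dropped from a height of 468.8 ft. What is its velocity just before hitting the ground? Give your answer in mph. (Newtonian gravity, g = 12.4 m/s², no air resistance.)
v = √(2gh) (with unit conversion) = 133.2 mph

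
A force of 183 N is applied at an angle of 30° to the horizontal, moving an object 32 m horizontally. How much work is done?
W = Fd cosθ = 183×32×cos(30°) = 5071.4 J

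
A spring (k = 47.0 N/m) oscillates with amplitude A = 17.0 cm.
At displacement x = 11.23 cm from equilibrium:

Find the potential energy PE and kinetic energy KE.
E_total = ½kA² = ½×47.0×(0.17)² = 0.6792 J
PE = ½kx² = ½×47.0×(0.1123)² = 0.2964 J
KE = E_total − PE = 0.3828 J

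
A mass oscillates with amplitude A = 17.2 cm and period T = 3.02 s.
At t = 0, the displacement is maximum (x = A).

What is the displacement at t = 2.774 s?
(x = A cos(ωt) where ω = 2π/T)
ω = 2π/T = 2π/3.02 = 2.081 rad/s
x = A cos(ωt) = 17.2×cos(2.081×2.774) = 15 cm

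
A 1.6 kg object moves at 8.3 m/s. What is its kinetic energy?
KE = ½mv² = ½×1.6×8.3² = 55.112 J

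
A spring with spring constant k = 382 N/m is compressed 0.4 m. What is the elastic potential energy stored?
PE = ½kx² = ½×382×0.4² = 30.56 J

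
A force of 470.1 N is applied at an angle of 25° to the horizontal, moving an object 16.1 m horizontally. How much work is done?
W = Fd cosθ = 470.1×16.1×cos(25°) = 6859.5 J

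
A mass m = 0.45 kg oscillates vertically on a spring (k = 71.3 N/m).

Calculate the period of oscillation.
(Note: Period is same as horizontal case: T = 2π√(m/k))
T = 2π√(m/k) = 2π√(0.45/71.3) = 0.4992 s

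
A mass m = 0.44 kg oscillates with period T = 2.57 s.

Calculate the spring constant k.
T = 2π√(m/k) → k = m(2π/T)² = 0.44×(2π/2.57)² = 2.63 N/m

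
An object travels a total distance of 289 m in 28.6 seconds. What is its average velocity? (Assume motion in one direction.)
v_avg = Δd / Δt = 289 / 28.6 = 10.1 m/s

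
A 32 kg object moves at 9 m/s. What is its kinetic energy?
KE = ½mv² = ½×32×9² = 1296.0 J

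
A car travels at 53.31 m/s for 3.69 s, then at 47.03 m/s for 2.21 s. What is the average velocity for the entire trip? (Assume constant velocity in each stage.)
d₁ = v₁t₁ = 53.31 × 3.69 = 196.714 m
d₂ = v₂t₂ = 47.03 × 2.21 = 103.936 m
d_total = 300.65 m, t_total = 5.9 s
v_avg = d_total/t_total = 300.65/5.9 = 50.96 m/s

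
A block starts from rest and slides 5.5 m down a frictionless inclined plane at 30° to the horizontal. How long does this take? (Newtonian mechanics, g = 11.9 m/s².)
a = g sin(θ) = 11.9 × sin(30°) = 5.95 m/s²
t = √(2d/a) = √(2 × 5.5 / 5.95) = 1.36 s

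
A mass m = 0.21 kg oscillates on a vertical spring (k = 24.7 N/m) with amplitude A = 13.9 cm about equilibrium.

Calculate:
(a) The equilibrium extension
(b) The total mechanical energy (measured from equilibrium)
x_eq = mg/k = 0.21×9.81/24.7 = 0.0834 m = 8.34 cm
E = ½kA² = ½×24.7×(0.139)² = 0.2386 J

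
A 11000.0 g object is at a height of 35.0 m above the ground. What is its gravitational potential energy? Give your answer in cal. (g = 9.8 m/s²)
PE = mgh = 11 kg × 9.8 m/s² × 35 m = 3773 J = 901.8 cal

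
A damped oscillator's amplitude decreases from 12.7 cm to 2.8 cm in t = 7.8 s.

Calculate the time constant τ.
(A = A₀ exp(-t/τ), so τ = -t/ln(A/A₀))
A/A₀ = 2.8/12.7 = 0.2205; ln(A/A₀) = -1.512
τ = −t/ln(A/A₀) = −7.8/-1.512 = 5.159 s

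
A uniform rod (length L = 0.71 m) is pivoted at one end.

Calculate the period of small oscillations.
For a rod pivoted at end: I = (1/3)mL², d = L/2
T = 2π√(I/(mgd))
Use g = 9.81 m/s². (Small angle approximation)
I/m = (1/3)L² = 0.168 m²; d = L/2 = 0.355 m
T = 2π√(I/(mgd)) = 2π√(0.168/(9.81×0.355)) = 1.38 s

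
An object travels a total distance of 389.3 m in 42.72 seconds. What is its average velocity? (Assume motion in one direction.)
v_avg = Δd / Δt = 389.3 / 42.72 = 9.11 m/s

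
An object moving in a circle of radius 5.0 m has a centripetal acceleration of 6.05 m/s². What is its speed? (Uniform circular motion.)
v = √(a_c × r) = √(6.05 × 5.0) = 5.5 m/s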